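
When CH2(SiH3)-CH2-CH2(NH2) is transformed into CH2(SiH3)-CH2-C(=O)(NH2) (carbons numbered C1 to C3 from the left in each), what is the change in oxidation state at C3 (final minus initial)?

+4

Before: C3 has 1 bond to C, 2 bonds to H, 1 bond to N → oxidation state -1.
After: C3 has 1 bond to C, 2 bonds to O, 1 bond to N → oxidation state +3.
Δ = +3 − (-1) = +4, so this is an oxidation at C3.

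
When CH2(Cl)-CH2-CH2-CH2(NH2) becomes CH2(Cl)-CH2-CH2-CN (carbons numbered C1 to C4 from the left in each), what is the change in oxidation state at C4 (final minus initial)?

Before: C4 has 1 bond to C, 2 bonds to H, 1 bond to N → oxidation state -1.
After: C4 has 1 bond to C, 3 bonds to N → oxidation state +3.
Δ = +3 − (-1) = +4, so this is an oxidation at C4.

+4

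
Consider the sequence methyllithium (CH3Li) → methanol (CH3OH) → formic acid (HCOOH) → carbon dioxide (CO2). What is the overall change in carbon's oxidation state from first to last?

Carbon oxidation states along the series — methyllithium: -4, methanol: -2, formic acid: +2, carbon dioxide: +4.
Net change = +4 − (-4) = +8.

+8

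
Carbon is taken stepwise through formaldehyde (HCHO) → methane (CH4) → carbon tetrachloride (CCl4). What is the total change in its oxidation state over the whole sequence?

Carbon oxidation states along the series — formaldehyde: 0, methane: -4, carbon tetrachloride: +4.
Net change = +4 − (0) = +4.

+4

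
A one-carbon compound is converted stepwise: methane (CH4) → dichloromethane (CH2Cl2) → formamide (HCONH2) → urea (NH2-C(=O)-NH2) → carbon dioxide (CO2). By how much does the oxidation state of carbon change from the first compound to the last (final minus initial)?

Carbon oxidation states along the series — methane: -4, dichloromethane: 0, formamide: +2, urea: +4, carbon dioxide: +4.
Net change = +4 − (-4) = +8.

+8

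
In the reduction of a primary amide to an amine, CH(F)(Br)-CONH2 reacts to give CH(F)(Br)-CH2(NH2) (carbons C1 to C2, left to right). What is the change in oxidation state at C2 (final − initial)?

Before: C2 has 1 bond to C, 2 bonds to O, 1 bond to N → oxidation state +3.
After: C2 has 1 bond to C, 2 bonds to H, 1 bond to N → oxidation state -1.
Δ = -1 − (+3) = -4, so this is a reduction at C2.

-4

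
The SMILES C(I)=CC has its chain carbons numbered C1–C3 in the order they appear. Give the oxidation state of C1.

0

Bonds to more-electronegative neighbours contribute +1 each, bonds to H or metals contribute −1 each, and C–C bonds contribute 0.
C1 has a double bond to C (2×0 = 0), one bond to H (-1), one bond to I (+1).
Oxidation state = 0 − 1 + 1 = 0.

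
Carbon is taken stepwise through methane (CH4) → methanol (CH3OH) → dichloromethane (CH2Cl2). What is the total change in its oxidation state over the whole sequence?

+4

Carbon oxidation states along the series — methane: -4, methanol: -2, dichloromethane: 0.
Net change = 0 − (-4) = +4.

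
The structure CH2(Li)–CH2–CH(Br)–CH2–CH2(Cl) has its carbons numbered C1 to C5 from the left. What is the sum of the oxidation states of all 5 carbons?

-8

Tallying each carbon's bonds:
C1: 1C, 2H, 1Li → 0 − 2 − 1 = -3
C2: 2C, 2H → 0 − 2 = -2
C3: 2C, 1H, 1Br → 0 − 1 + 1 = 0
C4: 2C, 2H → 0 − 2 = -2
C5: 1C, 2H, 1Cl → 0 − 2 + 1 = -1
Sum = -3 − 2 + 0 − 2 − 1 = -8.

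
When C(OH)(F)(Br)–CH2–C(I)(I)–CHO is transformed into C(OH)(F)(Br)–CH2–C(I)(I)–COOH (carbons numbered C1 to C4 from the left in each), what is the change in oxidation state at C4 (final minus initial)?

Before: C4 has 1 bond to C, 1 bond to H, 2 bonds to O → oxidation state +1.
After: C4 has 1 bond to C, 3 bonds to O → oxidation state +3.
Δ = +3 − (+1) = +2, so this is an oxidation at C4.

+2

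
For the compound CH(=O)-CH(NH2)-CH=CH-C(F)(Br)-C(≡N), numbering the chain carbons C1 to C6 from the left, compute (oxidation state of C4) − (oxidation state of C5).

-3

C4: 3C, 1H → 0 − 1 = -1
C5: 2C, 1F, 1Br → 0 + 1 + 1 = +2
Difference: -1 − (+2) = -3.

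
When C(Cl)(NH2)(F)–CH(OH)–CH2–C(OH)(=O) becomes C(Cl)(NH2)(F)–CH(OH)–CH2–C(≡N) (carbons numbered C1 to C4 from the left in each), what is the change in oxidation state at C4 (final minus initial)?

0

Before: C4 has 1 bond to C, 3 bonds to O → oxidation state +3.
After: C4 has 1 bond to C, 3 bonds to N → oxidation state +3.
Δ = +3 − (+3) = 0, so no net redox change at C4.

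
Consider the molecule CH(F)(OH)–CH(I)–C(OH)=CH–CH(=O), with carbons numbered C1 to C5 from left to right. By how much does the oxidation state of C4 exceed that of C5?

-2

C4: 3C, 1H → 0 − 1 = -1
C5: 1C, 1H, 2O → 0 − 1 + 2 = +1
Difference: -1 − (+1) = -2.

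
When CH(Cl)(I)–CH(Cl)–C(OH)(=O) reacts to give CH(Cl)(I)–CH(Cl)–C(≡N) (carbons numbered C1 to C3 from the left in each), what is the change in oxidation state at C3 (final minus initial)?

Before: C3 has 1 bond to C, 3 bonds to O → oxidation state +3.
After: C3 has 1 bond to C, 3 bonds to N → oxidation state +3.
Δ = +3 − (+3) = 0, so no net redox change at C3.

0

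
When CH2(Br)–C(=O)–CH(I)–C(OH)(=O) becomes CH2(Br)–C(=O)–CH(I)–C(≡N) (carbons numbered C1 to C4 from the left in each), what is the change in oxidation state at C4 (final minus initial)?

0

Before: C4 has 1 bond to C, 3 bonds to O → oxidation state +3.
After: C4 has 1 bond to C, 3 bonds to N → oxidation state +3.
Δ = +3 − (+3) = 0, so no net redox change at C4.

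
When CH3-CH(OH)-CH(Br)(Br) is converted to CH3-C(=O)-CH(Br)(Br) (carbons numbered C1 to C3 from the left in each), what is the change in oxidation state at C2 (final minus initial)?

Before: C2 has 2 bonds to C, 1 bond to H, 1 bond to O → oxidation state 0.
After: C2 has 2 bonds to C, 2 bonds to O → oxidation state +2.
Δ = +2 − (0) = +2, so this is an oxidation at C2.

+2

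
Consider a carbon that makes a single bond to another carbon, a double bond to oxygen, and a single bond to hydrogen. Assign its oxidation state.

Bonds to more-electronegative neighbours contribute +1 each, bonds to H or metals contribute −1 each, and C–C bonds contribute 0.
The carbon has one bond to C (0), a double bond to O (2×+1 = +2), one bond to H (-1).
Oxidation state = 0 + 2 − 1 = +1.

+1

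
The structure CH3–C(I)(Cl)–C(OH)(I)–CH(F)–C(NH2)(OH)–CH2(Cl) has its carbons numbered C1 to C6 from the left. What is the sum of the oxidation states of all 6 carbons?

+2

Tallying each carbon's bonds:
C1: 1C, 3H → 0 − 3 = -3
C2: 2C, 1Cl, 1I → 0 + 1 + 1 = +2
C3: 2C, 1O, 1I → 0 + 1 + 1 = +2
C4: 2C, 1H, 1F → 0 − 1 + 1 = 0
C5: 2C, 1O, 1N → 0 + 1 + 1 = +2
C6: 1C, 2H, 1Cl → 0 − 2 + 1 = -1
Sum = -3 + 2 + 2 + 0 + 2 − 1 = +2.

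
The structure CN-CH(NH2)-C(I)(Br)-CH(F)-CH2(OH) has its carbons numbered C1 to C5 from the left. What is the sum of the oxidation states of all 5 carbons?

Count +1 for every bond to an atom more electronegative than carbon and −1 for every bond to one less electronegative; C–C bonds are 0. Tallying each carbon:
C1: 1C, 3N → 0 + 3 = +3
C2: 2C, 1H, 1N → 0 − 1 + 1 = 0
C3: 2C, 1Br, 1I → 0 + 1 + 1 = +2
C4: 2C, 1H, 1F → 0 − 1 + 1 = 0
C5: 1C, 2H, 1O → 0 − 2 + 1 = -1
Sum = +3 + 0 + 2 + 0 − 1 = +4.

+4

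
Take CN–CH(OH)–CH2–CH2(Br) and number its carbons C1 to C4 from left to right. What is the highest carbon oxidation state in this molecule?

Assign +1 per bond to O/N/halogen, −1 per bond to H or an electropositive element, and 0 per bond to carbon. Tallying each carbon:
C1: 1C, 3N → 0 + 3 = +3
C2: 2C, 1H, 1O → 0 − 1 + 1 = 0
C3: 2C, 2H → 0 − 2 = -2
C4: 1C, 2H, 1Br → 0 − 2 + 1 = -1
The highest value is +3.

+3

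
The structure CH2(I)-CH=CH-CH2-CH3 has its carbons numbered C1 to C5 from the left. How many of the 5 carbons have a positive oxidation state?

0

Tallying each carbon's bonds:
C1: 1C, 2H, 1I → 0 − 2 + 1 = -1
C2: 3C, 1H → 0 − 1 = -1
C3: 3C, 1H → 0 − 1 = -1
C4: 2C, 2H → 0 − 2 = -2
C5: 1C, 3H → 0 − 3 = -3
0 carbons meet the condition.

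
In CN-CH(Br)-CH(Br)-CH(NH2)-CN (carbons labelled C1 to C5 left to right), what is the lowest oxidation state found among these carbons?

Count +1 for every bond to an atom more electronegative than carbon and −1 for every bond to one less electronegative; C–C bonds are 0. Tallying each carbon:
C1: 1C, 3N → 0 + 3 = +3
C2: 2C, 1H, 1Br → 0 − 1 + 1 = 0
C3: 2C, 1H, 1Br → 0 − 1 + 1 = 0
C4: 2C, 1H, 1N → 0 − 1 + 1 = 0
C5: 1C, 3N → 0 + 3 = +3
The lowest value is 0.

0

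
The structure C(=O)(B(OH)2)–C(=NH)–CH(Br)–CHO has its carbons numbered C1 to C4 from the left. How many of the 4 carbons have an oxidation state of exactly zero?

Tallying each carbon's bonds:
C1: 1C, 2O, 1B → 0 + 2 − 1 = +1
C2: 2C, 2N → 0 + 2 = +2
C3: 2C, 1H, 1Br → 0 − 1 + 1 = 0
C4: 1C, 1H, 2O → 0 − 1 + 2 = +1
1 carbon (C3) meets the condition.

1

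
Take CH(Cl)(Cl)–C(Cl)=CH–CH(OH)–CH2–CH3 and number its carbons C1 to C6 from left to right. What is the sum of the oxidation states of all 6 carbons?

-4

Tallying each carbon's bonds:
C1: 1C, 1H, 2Cl → 0 − 1 + 2 = +1
C2: 3C, 1Cl → 0 + 1 = +1
C3: 3C, 1H → 0 − 1 = -1
C4: 2C, 1H, 1O → 0 − 1 + 1 = 0
C5: 2C, 2H → 0 − 2 = -2
C6: 1C, 3H → 0 − 3 = -3
Sum = +1 + 1 − 1 + 0 − 2 − 3 = -4.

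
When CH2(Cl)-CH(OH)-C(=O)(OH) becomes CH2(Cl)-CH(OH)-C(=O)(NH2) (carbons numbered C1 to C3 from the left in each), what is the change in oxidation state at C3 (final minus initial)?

0

Before: C3 has 1 bond to C, 3 bonds to O → oxidation state +3.
After: C3 has 1 bond to C, 2 bonds to O, 1 bond to N → oxidation state +3.
Δ = +3 − (+3) = 0, so no net redox change at C3.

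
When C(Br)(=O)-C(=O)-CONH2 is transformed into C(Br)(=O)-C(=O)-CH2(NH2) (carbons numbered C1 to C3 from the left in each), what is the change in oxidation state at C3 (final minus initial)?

-4

Before: C3 has 1 bond to C, 2 bonds to O, 1 bond to N → oxidation state +3.
After: C3 has 1 bond to C, 2 bonds to H, 1 bond to N → oxidation state -1.
Δ = -1 − (+3) = -4, so this is a reduction at C3.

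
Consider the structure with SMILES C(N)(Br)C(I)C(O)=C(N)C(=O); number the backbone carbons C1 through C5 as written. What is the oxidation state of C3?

C3 has one bond to C (0), a double bond to C (2×0 = 0), one bond to O (+1).
Oxidation state = 0 + 0 + 1 = +1.

+1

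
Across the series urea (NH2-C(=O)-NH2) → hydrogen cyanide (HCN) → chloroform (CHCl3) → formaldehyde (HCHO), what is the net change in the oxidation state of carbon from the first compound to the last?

-4

Carbon oxidation states along the series — urea: +4, hydrogen cyanide: +2, chloroform: +2, formaldehyde: 0.
Net change = 0 − (+4) = -4.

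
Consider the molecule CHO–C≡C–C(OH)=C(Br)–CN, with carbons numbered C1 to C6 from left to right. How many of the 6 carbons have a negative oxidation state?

0

Tallying each carbon's bonds:
C1: 1C, 1H, 2O → 0 − 1 + 2 = +1
C2: 4C → 0 = 0
C3: 4C → 0 = 0
C4: 3C, 1O → 0 + 1 = +1
C5: 3C, 1Br → 0 + 1 = +1
C6: 1C, 3N → 0 + 3 = +3
0 carbons meet the condition.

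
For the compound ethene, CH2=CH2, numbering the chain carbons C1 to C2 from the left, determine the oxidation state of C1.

Bonds to more-electronegative neighbours contribute +1 each, bonds to H or metals contribute −1 each, and C–C bonds contribute 0.
C1 has one bond to H (-1), one bond to H (-1), a double bond to C (2×0 = 0).
Oxidation state = -1 − 1 + 0 = -2.

-2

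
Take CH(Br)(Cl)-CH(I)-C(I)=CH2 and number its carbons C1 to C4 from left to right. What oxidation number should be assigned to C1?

C1 has one bond to C (0), one bond to Br (+1), one bond to H (-1), one bond to Cl (+1).
Oxidation state = 0 + 1 − 1 + 1 = +1.

+1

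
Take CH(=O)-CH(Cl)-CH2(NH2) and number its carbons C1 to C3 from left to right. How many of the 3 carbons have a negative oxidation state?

1

Count +1 for every bond to an atom more electronegative than carbon and −1 for every bond to one less electronegative; C–C bonds are 0. Tallying each carbon:
C1: 1C, 1H, 2O → 0 − 1 + 2 = +1
C2: 2C, 1H, 1Cl → 0 − 1 + 1 = 0
C3: 1C, 2H, 1N → 0 − 2 + 1 = -1
1 carbon (C3) meets the condition.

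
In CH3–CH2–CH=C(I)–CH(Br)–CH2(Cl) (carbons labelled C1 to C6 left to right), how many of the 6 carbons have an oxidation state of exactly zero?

1

Tallying each carbon's bonds:
C1: 1C, 3H → 0 − 3 = -3
C2: 2C, 2H → 0 − 2 = -2
C3: 3C, 1H → 0 − 1 = -1
C4: 3C, 1I → 0 + 1 = +1
C5: 2C, 1H, 1Br → 0 − 1 + 1 = 0
C6: 1C, 2H, 1Cl → 0 − 2 + 1 = -1
1 carbon (C5) meets the condition.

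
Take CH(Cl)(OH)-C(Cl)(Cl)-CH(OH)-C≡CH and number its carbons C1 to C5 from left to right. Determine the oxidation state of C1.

Count +1 for every bond to an atom more electronegative than carbon and −1 for every bond to one less electronegative; C–C bonds are 0.
C1 has one bond to C (0), one bond to Cl (+1), one bond to O (+1), one bond to H (-1).
Oxidation state = 0 + 1 + 1 − 1 = +1.

+1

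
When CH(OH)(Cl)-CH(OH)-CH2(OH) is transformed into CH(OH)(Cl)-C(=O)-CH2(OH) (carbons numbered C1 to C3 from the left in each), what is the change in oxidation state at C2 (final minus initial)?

+2

Before: C2 has 2 bonds to C, 1 bond to H, 1 bond to O → oxidation state 0.
After: C2 has 2 bonds to C, 2 bonds to O → oxidation state +2.
Δ = +2 − (0) = +2, so this is an oxidation at C2.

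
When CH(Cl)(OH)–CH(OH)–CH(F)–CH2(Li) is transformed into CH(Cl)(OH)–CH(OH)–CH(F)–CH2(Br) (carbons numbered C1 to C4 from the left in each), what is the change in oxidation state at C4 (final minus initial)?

+2

Before: C4 has 1 bond to C, 2 bonds to H, 1 bond to Li → oxidation state -3.
After: C4 has 1 bond to C, 2 bonds to H, 1 bond to Br → oxidation state -1.
Δ = -1 − (-3) = +2, so this is an oxidation at C4.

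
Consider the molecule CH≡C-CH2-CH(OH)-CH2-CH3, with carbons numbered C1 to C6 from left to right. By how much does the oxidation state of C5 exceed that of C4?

C5: 2C, 2H → 0 − 2 = -2
C4: 2C, 1H, 1O → 0 − 1 + 1 = 0
Difference: -2 − (0) = -2.

-2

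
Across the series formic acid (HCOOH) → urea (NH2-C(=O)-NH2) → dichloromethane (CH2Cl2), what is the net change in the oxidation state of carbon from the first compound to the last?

-2

Carbon oxidation states along the series — formic acid: +2, urea: +4, dichloromethane: 0.
Net change = 0 − (+2) = -2.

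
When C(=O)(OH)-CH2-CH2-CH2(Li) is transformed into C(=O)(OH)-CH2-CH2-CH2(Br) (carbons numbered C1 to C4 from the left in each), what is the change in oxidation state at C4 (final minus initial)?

+2

Before: C4 has 1 bond to C, 2 bonds to H, 1 bond to Li → oxidation state -3.
After: C4 has 1 bond to C, 2 bonds to H, 1 bond to Br → oxidation state -1.
Δ = -1 − (-3) = +2, so this is an oxidation at C4.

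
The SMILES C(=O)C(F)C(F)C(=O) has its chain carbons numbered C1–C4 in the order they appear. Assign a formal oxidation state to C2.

Assign +1 per bond to O/N/halogen, −1 per bond to H or an electropositive element, and 0 per bond to carbon.
C2 has one bond to C (0), one bond to C (0), one bond to H (-1), one bond to F (+1).
Oxidation state = 0 + 0 − 1 + 1 = 0.

0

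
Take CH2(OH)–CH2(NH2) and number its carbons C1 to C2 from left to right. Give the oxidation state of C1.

-1

Assign +1 per bond to O/N/halogen, −1 per bond to H or an electropositive element, and 0 per bond to carbon.
C1 has one bond to C (0), one bond to H (-1), one bond to H (-1), one bond to O (+1).
Oxidation state = 0 − 1 − 1 + 1 = -1.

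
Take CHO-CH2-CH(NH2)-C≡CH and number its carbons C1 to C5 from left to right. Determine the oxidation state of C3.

0

Each bond to a more electronegative atom (O, N, halogen) counts +1, each bond to a less electronegative atom (H, metal, B, Si) counts −1, and each C–C bond counts 0.
C3 has one bond to C (0), one bond to C (0), one bond to N (+1), one bond to H (-1).
Oxidation state = 0 + 0 + 1 − 1 = 0.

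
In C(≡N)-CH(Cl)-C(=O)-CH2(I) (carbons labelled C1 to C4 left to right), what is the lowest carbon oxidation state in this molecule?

Tallying each carbon's bonds:
C1: 1C, 3N → 0 + 3 = +3
C2: 2C, 1H, 1Cl → 0 − 1 + 1 = 0
C3: 2C, 2O → 0 + 2 = +2
C4: 1C, 2H, 1I → 0 − 2 + 1 = -1
The lowest value is -1.

-1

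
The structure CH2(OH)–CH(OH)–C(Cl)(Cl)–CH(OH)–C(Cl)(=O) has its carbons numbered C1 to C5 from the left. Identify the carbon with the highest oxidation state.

Count +1 for every bond to an atom more electronegative than carbon and −1 for every bond to one less electronegative; C–C bonds are 0. Tallying each carbon:
C1: 1C, 2H, 1O → 0 − 2 + 1 = -1
C2: 2C, 1H, 1O → 0 − 1 + 1 = 0
C3: 2C, 2Cl → 0 + 2 = +2
C4: 2C, 1H, 1O → 0 − 1 + 1 = 0
C5: 1C, 2O, 1Cl → 0 + 2 + 1 = +3
The most oxidised carbon is C5 at +3.

C5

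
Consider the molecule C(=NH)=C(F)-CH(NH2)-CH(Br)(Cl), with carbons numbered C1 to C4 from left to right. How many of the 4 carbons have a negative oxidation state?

Bonds to more-electronegative neighbours contribute +1 each, bonds to H or metals contribute −1 each, and C–C bonds contribute 0. Tallying each carbon:
C1: 2C, 2N → 0 + 2 = +2
C2: 3C, 1F → 0 + 1 = +1
C3: 2C, 1H, 1N → 0 − 1 + 1 = 0
C4: 1C, 1H, 1Cl, 1Br → 0 − 1 + 1 + 1 = +1
0 carbons meet the condition.

0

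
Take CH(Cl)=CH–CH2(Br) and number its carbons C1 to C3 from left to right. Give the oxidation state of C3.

C3 has one bond to C (0), one bond to H (-1), one bond to H (-1), one bond to Br (+1).
Oxidation state = 0 − 1 − 1 + 1 = -1.

-1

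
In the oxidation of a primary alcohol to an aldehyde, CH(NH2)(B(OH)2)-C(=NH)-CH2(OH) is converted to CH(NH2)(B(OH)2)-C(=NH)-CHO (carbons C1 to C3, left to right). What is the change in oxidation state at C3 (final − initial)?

Before: C3 has 1 bond to C, 2 bonds to H, 1 bond to O → oxidation state -1.
After: C3 has 1 bond to C, 1 bond to H, 2 bonds to O → oxidation state +1.
Δ = +1 − (-1) = +2, so this is an oxidation at C3.

+2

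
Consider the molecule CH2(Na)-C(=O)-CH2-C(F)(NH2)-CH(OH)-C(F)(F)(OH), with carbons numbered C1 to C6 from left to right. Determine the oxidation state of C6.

C6 has one bond to C (0), one bond to F (+1), one bond to F (+1), one bond to O (+1).
Oxidation state = 0 + 1 + 1 + 1 = +3.

+3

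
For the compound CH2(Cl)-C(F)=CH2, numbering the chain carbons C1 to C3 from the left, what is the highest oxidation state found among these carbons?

Bonds to more-electronegative neighbours contribute +1 each, bonds to H or metals contribute −1 each, and C–C bonds contribute 0. Tallying each carbon:
C1: 1C, 2H, 1Cl → 0 − 2 + 1 = -1
C2: 3C, 1F → 0 + 1 = +1
C3: 2C, 2H → 0 − 2 = -2
The highest value is +1.

+1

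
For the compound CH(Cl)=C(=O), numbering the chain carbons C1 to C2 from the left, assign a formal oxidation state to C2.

C2 has a double bond to C (2×0 = 0), a double bond to O (2×+1 = +2).
Oxidation state = 0 + 2 = +2.

+2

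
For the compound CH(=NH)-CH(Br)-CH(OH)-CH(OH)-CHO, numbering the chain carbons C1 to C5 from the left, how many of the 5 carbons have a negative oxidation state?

0

Tallying each carbon's bonds:
C1: 1C, 1H, 2N → 0 − 1 + 2 = +1
C2: 2C, 1H, 1Br → 0 − 1 + 1 = 0
C3: 2C, 1H, 1O → 0 − 1 + 1 = 0
C4: 2C, 1H, 1O → 0 − 1 + 1 = 0
C5: 1C, 1H, 2O → 0 − 1 + 2 = +1
0 carbons meet the condition.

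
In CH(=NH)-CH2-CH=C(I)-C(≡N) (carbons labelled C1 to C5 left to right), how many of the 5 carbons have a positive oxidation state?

Tallying each carbon's bonds:
C1: 1C, 1H, 2N → 0 − 1 + 2 = +1
C2: 2C, 2H → 0 − 2 = -2
C3: 3C, 1H → 0 − 1 = -1
C4: 3C, 1I → 0 + 1 = +1
C5: 1C, 3N → 0 + 3 = +3
3 carbons (C1, C4, C5) meet the condition.

3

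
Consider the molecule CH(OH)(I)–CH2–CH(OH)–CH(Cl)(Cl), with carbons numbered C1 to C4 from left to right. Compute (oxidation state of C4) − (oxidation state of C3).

+1

C4: 1C, 1H, 2Cl → 0 − 1 + 2 = +1
C3: 2C, 1H, 1O → 0 − 1 + 1 = 0
Difference: +1 − (0) = +1.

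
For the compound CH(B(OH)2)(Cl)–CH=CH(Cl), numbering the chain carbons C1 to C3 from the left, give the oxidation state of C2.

-1

Assign +1 per bond to O/N/halogen, −1 per bond to H or an electropositive element, and 0 per bond to carbon.
C2 has one bond to C (0), a double bond to C (2×0 = 0), one bond to H (-1).
Oxidation state = 0 + 0 − 1 = -1.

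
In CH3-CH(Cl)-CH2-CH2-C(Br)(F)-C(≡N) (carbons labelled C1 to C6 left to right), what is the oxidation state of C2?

Each bond to a more electronegative atom (O, N, halogen) counts +1, each bond to a less electronegative atom (H, metal, B, Si) counts −1, and each C–C bond counts 0.
C2 has one bond to C (0), one bond to C (0), one bond to Cl (+1), one bond to H (-1).
Oxidation state = 0 + 0 + 1 − 1 = 0.

0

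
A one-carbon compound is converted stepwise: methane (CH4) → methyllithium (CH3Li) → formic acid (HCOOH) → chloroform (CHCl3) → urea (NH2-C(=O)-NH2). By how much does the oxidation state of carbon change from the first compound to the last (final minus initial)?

+8

Carbon oxidation states along the series — methane: -4, methyllithium: -4, formic acid: +2, chloroform: +2, urea: +4.
Net change = +4 − (-4) = +8.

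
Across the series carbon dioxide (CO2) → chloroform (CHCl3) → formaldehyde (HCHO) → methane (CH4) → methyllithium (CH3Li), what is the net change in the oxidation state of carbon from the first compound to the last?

Carbon oxidation states along the series — carbon dioxide: +4, chloroform: +2, formaldehyde: 0, methane: -4, methyllithium: -4.
Net change = -4 − (+4) = -8.

-8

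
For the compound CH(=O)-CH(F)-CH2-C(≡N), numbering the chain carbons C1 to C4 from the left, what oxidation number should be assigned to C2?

Each bond to a more electronegative atom (O, N, halogen) counts +1, each bond to a less electronegative atom (H, metal, B, Si) counts −1, and each C–C bond counts 0.
C2 has one bond to C (0), one bond to C (0), one bond to H (-1), one bond to F (+1).
Oxidation state = 0 + 0 − 1 + 1 = 0.

0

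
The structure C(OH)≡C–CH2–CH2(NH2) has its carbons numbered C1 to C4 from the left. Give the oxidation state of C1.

Each bond to a more electronegative atom (O, N, halogen) counts +1, each bond to a less electronegative atom (H, metal, B, Si) counts −1, and each C–C bond counts 0.
C1 has a triple bond to C (3×0 = 0), one bond to O (+1).
Oxidation state = 0 + 1 = +1.

+1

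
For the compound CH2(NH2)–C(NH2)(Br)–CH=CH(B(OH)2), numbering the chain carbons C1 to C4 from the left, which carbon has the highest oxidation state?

Tallying each carbon's bonds:
C1: 1C, 2H, 1N → 0 − 2 + 1 = -1
C2: 2C, 1N, 1Br → 0 + 1 + 1 = +2
C3: 3C, 1H → 0 − 1 = -1
C4: 2C, 1H, 1B → 0 − 1 − 1 = -2
The most oxidised carbon is C2 at +2.

C2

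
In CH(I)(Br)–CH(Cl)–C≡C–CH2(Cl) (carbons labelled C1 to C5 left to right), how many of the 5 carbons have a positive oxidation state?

1

Tallying each carbon's bonds:
C1: 1C, 1H, 1Br, 1I → 0 − 1 + 1 + 1 = +1
C2: 2C, 1H, 1Cl → 0 − 1 + 1 = 0
C3: 4C → 0 = 0
C4: 4C → 0 = 0
C5: 1C, 2H, 1Cl → 0 − 2 + 1 = -1
1 carbon (C1) meets the condition.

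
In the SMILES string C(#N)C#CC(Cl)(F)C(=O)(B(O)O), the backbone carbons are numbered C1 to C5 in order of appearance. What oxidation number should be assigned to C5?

C5 has one bond to C (0), a double bond to O (2×+1 = +2), one bond to B (-1).
Oxidation state = 0 + 2 − 1 = +1.

+1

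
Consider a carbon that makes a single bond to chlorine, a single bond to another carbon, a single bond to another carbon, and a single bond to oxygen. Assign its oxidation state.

Each bond to a more electronegative atom (O, N, halogen) counts +1, each bond to a less electronegative atom (H, metal, B, Si) counts −1, and each C–C bond counts 0.
The carbon has one bond to C (0), one bond to C (0), one bond to Cl (+1), one bond to O (+1).
Oxidation state = 0 + 0 + 1 + 1 = +2.

+2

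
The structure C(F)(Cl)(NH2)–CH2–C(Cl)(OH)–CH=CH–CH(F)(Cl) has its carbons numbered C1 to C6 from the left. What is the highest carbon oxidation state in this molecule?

Count +1 for every bond to an atom more electronegative than carbon and −1 for every bond to one less electronegative; C–C bonds are 0. Tallying each carbon:
C1: 1C, 1N, 1F, 1Cl → 0 + 1 + 1 + 1 = +3
C2: 2C, 2H → 0 − 2 = -2
C3: 2C, 1O, 1Cl → 0 + 1 + 1 = +2
C4: 3C, 1H → 0 − 1 = -1
C5: 3C, 1H → 0 − 1 = -1
C6: 1C, 1H, 1F, 1Cl → 0 − 1 + 1 + 1 = +1
The highest value is +3.

+3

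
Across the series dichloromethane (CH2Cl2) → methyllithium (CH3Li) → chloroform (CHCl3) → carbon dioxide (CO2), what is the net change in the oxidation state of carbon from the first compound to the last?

+4

Carbon oxidation states along the series — dichloromethane: 0, methyllithium: -4, chloroform: +2, carbon dioxide: +4.
Net change = +4 − (0) = +4.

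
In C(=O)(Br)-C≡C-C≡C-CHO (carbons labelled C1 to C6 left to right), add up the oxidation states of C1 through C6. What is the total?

+4

Tallying each carbon's bonds:
C1: 1C, 2O, 1Br → 0 + 2 + 1 = +3
C2: 4C → 0 = 0
C3: 4C → 0 = 0
C4: 4C → 0 = 0
C5: 4C → 0 = 0
C6: 1C, 1H, 2O → 0 − 1 + 2 = +1
Sum = +3 + 0 + 0 + 0 + 0 + 1 = +4.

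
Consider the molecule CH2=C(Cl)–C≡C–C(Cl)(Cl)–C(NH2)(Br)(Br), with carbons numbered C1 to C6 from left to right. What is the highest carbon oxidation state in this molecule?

Tallying each carbon's bonds:
C1: 2C, 2H → 0 − 2 = -2
C2: 3C, 1Cl → 0 + 1 = +1
C3: 4C → 0 = 0
C4: 4C → 0 = 0
C5: 2C, 2Cl → 0 + 2 = +2
C6: 1C, 1N, 2Br → 0 + 1 + 2 = +3
The highest value is +3.

+3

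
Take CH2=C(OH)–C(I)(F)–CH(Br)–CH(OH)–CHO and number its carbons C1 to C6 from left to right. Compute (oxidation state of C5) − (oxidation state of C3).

C5: 2C, 1H, 1O → 0 − 1 + 1 = 0
C3: 2C, 1F, 1I → 0 + 1 + 1 = +2
Difference: 0 − (+2) = -2.

-2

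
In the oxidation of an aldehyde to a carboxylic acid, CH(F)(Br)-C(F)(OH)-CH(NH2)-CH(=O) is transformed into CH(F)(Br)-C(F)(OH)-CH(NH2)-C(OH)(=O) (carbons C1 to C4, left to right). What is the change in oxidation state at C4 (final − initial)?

+2

Before: C4 has 1 bond to C, 1 bond to H, 2 bonds to O → oxidation state +1.
After: C4 has 1 bond to C, 3 bonds to O → oxidation state +3.
Δ = +3 − (+1) = +2, so this is an oxidation at C4.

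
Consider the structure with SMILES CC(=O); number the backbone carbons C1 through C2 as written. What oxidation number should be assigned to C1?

-3

Count +1 for every bond to an atom more electronegative than carbon and −1 for every bond to one less electronegative; C–C bonds are 0.
C1 has one bond to C (0), one bond to H (-1), one bond to H (-1), one bond to H (-1).
Oxidation state = 0 − 1 − 1 − 1 = -3.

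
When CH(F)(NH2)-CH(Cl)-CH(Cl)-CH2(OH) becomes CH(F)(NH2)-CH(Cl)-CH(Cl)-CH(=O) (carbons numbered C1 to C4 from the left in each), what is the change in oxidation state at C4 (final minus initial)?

Before: C4 has 1 bond to C, 2 bonds to H, 1 bond to O → oxidation state -1.
After: C4 has 1 bond to C, 1 bond to H, 2 bonds to O → oxidation state +1.
Δ = +1 − (-1) = +2, so this is an oxidation at C4.

+2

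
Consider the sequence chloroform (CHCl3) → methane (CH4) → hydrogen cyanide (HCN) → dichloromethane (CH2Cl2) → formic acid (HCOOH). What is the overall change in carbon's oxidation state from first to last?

Carbon oxidation states along the series — chloroform: +2, methane: -4, hydrogen cyanide: +2, dichloromethane: 0, formic acid: +2.
Net change = +2 − (+2) = 0.

0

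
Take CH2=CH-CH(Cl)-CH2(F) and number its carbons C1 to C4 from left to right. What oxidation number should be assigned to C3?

0

Assign +1 per bond to O/N/halogen, −1 per bond to H or an electropositive element, and 0 per bond to carbon.
C3 has one bond to C (0), one bond to C (0), one bond to Cl (+1), one bond to H (-1).
Oxidation state = 0 + 0 + 1 − 1 = 0.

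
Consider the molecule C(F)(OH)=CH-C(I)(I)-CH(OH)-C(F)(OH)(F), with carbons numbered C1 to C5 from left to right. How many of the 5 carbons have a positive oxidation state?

Tallying each carbon's bonds:
C1: 2C, 1O, 1F → 0 + 1 + 1 = +2
C2: 3C, 1H → 0 − 1 = -1
C3: 2C, 2I → 0 + 2 = +2
C4: 2C, 1H, 1O → 0 − 1 + 1 = 0
C5: 1C, 1O, 2F → 0 + 1 + 2 = +3
3 carbons (C1, C3, C5) meet the condition.

3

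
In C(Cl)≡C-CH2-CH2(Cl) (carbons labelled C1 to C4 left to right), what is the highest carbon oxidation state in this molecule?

Tallying each carbon's bonds:
C1: 3C, 1Cl → 0 + 1 = +1
C2: 4C → 0 = 0
C3: 2C, 2H → 0 − 2 = -2
C4: 1C, 2H, 1Cl → 0 − 2 + 1 = -1
The highest value is +1.

+1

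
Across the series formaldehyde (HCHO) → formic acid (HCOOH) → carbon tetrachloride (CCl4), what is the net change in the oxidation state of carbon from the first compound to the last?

+4

Carbon oxidation states along the series — formaldehyde: 0, formic acid: +2, carbon tetrachloride: +4.
Net change = +4 − (0) = +4.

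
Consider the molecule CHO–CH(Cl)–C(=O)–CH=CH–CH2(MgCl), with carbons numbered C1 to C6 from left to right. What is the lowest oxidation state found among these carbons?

Tallying each carbon's bonds:
C1: 1C, 1H, 2O → 0 − 1 + 2 = +1
C2: 2C, 1H, 1Cl → 0 − 1 + 1 = 0
C3: 2C, 2O → 0 + 2 = +2
C4: 3C, 1H → 0 − 1 = -1
C5: 3C, 1H → 0 − 1 = -1
C6: 1C, 2H, 1Mg → 0 − 2 − 1 = -3
The lowest value is -3.

-3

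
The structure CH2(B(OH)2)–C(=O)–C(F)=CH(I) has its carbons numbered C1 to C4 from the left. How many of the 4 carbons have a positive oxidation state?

Tallying each carbon's bonds:
C1: 1C, 2H, 1B → 0 − 2 − 1 = -3
C2: 2C, 2O → 0 + 2 = +2
C3: 3C, 1F → 0 + 1 = +1
C4: 2C, 1H, 1I → 0 − 1 + 1 = 0
2 carbons (C2, C3) meet the condition.

2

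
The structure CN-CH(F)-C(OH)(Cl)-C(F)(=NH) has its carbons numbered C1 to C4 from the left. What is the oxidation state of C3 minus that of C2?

C3: 2C, 1O, 1Cl → 0 + 1 + 1 = +2
C2: 2C, 1H, 1F → 0 − 1 + 1 = 0
Difference: +2 − (0) = +2.

+2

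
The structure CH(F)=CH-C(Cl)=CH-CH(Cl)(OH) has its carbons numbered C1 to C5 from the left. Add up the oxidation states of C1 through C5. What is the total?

Each bond to a more electronegative atom (O, N, halogen) counts +1, each bond to a less electronegative atom (H, metal, B, Si) counts −1, and each C–C bond counts 0. Tallying each carbon:
C1: 2C, 1H, 1F → 0 − 1 + 1 = 0
C2: 3C, 1H → 0 − 1 = -1
C3: 3C, 1Cl → 0 + 1 = +1
C4: 3C, 1H → 0 − 1 = -1
C5: 1C, 1H, 1O, 1Cl → 0 − 1 + 1 + 1 = +1
Sum = 0 − 1 + 1 − 1 + 1 = 0.

0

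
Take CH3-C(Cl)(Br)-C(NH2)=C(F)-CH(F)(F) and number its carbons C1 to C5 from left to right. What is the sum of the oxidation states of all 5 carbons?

Tallying each carbon's bonds:
C1: 1C, 3H → 0 − 3 = -3
C2: 2C, 1Cl, 1Br → 0 + 1 + 1 = +2
C3: 3C, 1N → 0 + 1 = +1
C4: 3C, 1F → 0 + 1 = +1
C5: 1C, 1H, 2F → 0 − 1 + 2 = +1
Sum = -3 + 2 + 1 + 1 + 1 = +2.

+2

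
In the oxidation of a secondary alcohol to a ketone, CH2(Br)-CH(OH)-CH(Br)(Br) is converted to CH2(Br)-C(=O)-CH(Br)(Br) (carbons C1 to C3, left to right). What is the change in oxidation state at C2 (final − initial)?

Before: C2 has 2 bonds to C, 1 bond to H, 1 bond to O → oxidation state 0.
After: C2 has 2 bonds to C, 2 bonds to O → oxidation state +2.
Δ = +2 − (0) = +2, so this is an oxidation at C2.

+2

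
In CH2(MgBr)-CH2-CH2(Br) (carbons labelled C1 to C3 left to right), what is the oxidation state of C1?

-3

Assign +1 per bond to O/N/halogen, −1 per bond to H or an electropositive element, and 0 per bond to carbon.
C1 has one bond to C (0), one bond to H (-1), one bond to H (-1), one bond to Mg (-1).
Oxidation state = 0 − 1 − 1 − 1 = -3.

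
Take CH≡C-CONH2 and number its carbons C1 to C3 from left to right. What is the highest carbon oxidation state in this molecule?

+3

Tallying each carbon's bonds:
C1: 3C, 1H → 0 − 1 = -1
C2: 4C → 0 = 0
C3: 1C, 2O, 1N → 0 + 2 + 1 = +3
The highest value is +3.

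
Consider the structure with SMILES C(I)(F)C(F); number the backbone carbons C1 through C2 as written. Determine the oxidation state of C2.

-1

C2 has one bond to C (0), one bond to H (-1), one bond to F (+1), one bond to H (-1).
Oxidation state = 0 − 1 + 1 − 1 = -1.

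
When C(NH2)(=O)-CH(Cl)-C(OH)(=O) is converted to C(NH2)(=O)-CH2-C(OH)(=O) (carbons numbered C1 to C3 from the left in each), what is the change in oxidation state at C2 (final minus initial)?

Before: C2 has 2 bonds to C, 1 bond to H, 1 bond to Cl → oxidation state 0.
After: C2 has 2 bonds to C, 2 bonds to H → oxidation state -2.
Δ = -2 − (0) = -2, so this is a reduction at C2.

-2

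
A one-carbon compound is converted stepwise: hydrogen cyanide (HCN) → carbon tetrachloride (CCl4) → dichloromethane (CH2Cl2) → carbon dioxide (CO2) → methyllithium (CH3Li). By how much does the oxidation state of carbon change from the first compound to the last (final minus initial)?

Carbon oxidation states along the series — hydrogen cyanide: +2, carbon tetrachloride: +4, dichloromethane: 0, carbon dioxide: +4, methyllithium: -4.
Net change = -4 − (+2) = -6.

-6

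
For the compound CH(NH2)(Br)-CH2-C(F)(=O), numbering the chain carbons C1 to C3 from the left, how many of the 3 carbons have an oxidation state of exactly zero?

Tallying each carbon's bonds:
C1: 1C, 1H, 1N, 1Br → 0 − 1 + 1 + 1 = +1
C2: 2C, 2H → 0 − 2 = -2
C3: 1C, 2O, 1F → 0 + 2 + 1 = +3
0 carbons meet the condition.

0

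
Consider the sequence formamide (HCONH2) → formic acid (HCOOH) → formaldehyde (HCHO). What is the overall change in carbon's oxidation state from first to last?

-2

Carbon oxidation states along the series — formamide: +2, formic acid: +2, formaldehyde: 0.
Net change = 0 − (+2) = -2.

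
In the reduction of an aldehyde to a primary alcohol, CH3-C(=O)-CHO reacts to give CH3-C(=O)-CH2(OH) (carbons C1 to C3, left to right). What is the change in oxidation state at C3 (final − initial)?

-2

Before: C3 has 1 bond to C, 1 bond to H, 2 bonds to O → oxidation state +1.
After: C3 has 1 bond to C, 2 bonds to H, 1 bond to O → oxidation state -1.
Δ = -1 − (+1) = -2, so this is a reduction at C3.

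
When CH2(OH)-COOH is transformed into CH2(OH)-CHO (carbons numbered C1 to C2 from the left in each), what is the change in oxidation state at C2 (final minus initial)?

-2

Before: C2 has 1 bond to C, 3 bonds to O → oxidation state +3.
After: C2 has 1 bond to C, 1 bond to H, 2 bonds to O → oxidation state +1.
Δ = +1 − (+3) = -2, so this is a reduction at C2.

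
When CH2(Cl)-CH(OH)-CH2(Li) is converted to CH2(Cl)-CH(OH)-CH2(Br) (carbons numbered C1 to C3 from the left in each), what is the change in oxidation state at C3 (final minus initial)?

Before: C3 has 1 bond to C, 2 bonds to H, 1 bond to Li → oxidation state -3.
After: C3 has 1 bond to C, 2 bonds to H, 1 bond to Br → oxidation state -1.
Δ = -1 − (-3) = +2, so this is an oxidation at C3.

+2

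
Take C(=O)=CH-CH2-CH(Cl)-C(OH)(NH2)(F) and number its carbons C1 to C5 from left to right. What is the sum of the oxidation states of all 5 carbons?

Tallying each carbon's bonds:
C1: 2C, 2O → 0 + 2 = +2
C2: 3C, 1H → 0 − 1 = -1
C3: 2C, 2H → 0 − 2 = -2
C4: 2C, 1H, 1Cl → 0 − 1 + 1 = 0
C5: 1C, 1O, 1N, 1F → 0 + 1 + 1 + 1 = +3
Sum = +2 − 1 − 2 + 0 + 3 = +2.

+2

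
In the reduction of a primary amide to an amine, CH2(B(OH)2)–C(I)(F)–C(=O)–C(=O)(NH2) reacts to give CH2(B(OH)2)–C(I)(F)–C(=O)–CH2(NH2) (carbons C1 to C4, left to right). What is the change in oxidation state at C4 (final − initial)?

Before: C4 has 1 bond to C, 2 bonds to O, 1 bond to N → oxidation state +3.
After: C4 has 1 bond to C, 2 bonds to H, 1 bond to N → oxidation state -1.
Δ = -1 − (+3) = -4, so this is a reduction at C4.

-4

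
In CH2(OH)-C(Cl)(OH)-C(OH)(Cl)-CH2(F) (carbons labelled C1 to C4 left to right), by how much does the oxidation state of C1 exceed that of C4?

C1: 1C, 2H, 1O → 0 − 2 + 1 = -1
C4: 1C, 2H, 1F → 0 − 2 + 1 = -1
Difference: -1 − (-1) = 0.

0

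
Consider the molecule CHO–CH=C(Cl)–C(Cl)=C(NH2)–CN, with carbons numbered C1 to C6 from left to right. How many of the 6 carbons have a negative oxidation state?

1

Tallying each carbon's bonds:
C1: 1C, 1H, 2O → 0 − 1 + 2 = +1
C2: 3C, 1H → 0 − 1 = -1
C3: 3C, 1Cl → 0 + 1 = +1
C4: 3C, 1Cl → 0 + 1 = +1
C5: 3C, 1N → 0 + 1 = +1
C6: 1C, 3N → 0 + 3 = +3
1 carbon (C2) meets the condition.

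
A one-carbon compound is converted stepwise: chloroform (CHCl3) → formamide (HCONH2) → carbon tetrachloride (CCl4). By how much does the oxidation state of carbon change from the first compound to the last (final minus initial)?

Carbon oxidation states along the series — chloroform: +2, formamide: +2, carbon tetrachloride: +4.
Net change = +4 − (+2) = +2.

+2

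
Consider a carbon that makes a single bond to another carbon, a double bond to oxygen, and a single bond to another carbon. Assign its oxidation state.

+2

Bonds to more-electronegative neighbours contribute +1 each, bonds to H or metals contribute −1 each, and C–C bonds contribute 0.
The carbon has one bond to C (0), one bond to C (0), a double bond to O (2×+1 = +2).
Oxidation state = 0 + 0 + 2 = +2.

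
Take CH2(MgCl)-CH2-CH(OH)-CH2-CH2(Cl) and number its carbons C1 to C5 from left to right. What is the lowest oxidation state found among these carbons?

-3

Count +1 for every bond to an atom more electronegative than carbon and −1 for every bond to one less electronegative; C–C bonds are 0. Tallying each carbon:
C1: 1C, 2H, 1Mg → 0 − 2 − 1 = -3
C2: 2C, 2H → 0 − 2 = -2
C3: 2C, 1H, 1O → 0 − 1 + 1 = 0
C4: 2C, 2H → 0 − 2 = -2
C5: 1C, 2H, 1Cl → 0 − 2 + 1 = -1
The lowest value is -3.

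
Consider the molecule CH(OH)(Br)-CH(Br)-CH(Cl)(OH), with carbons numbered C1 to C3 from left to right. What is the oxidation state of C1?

Count +1 for every bond to an atom more electronegative than carbon and −1 for every bond to one less electronegative; C–C bonds are 0.
C1 has one bond to C (0), one bond to O (+1), one bond to H (-1), one bond to Br (+1).
Oxidation state = 0 + 1 − 1 + 1 = +1.

+1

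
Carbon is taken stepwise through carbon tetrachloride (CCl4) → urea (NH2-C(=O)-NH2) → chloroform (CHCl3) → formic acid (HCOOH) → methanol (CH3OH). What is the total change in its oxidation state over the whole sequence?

Carbon oxidation states along the series — carbon tetrachloride: +4, urea: +4, chloroform: +2, formic acid: +2, methanol: -2.
Net change = -2 − (+4) = -6.

-6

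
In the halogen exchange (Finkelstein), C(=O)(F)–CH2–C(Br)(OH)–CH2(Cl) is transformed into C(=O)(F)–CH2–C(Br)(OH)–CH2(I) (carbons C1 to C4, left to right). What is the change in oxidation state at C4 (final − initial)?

Before: C4 has 1 bond to C, 2 bonds to H, 1 bond to Cl → oxidation state -1.
After: C4 has 1 bond to C, 2 bonds to H, 1 bond to I → oxidation state -1.
Δ = -1 − (-1) = 0, so no net redox change at C4.

0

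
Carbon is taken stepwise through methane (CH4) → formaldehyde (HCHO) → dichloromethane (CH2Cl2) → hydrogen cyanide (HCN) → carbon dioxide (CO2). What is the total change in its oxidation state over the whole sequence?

+8

Carbon oxidation states along the series — methane: -4, formaldehyde: 0, dichloromethane: 0, hydrogen cyanide: +2, carbon dioxide: +4.
Net change = +4 − (-4) = +8.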